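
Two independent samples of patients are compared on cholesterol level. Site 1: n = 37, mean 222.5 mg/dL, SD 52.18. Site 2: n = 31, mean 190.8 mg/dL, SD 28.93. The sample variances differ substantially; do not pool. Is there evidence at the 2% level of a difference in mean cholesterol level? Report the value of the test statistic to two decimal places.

Let group 1 = site 1, group 2 = site 2. H0: μ_1 = μ_2; H1: μ_1 ≠ μ_2 (Welch's two-sample t-test, two-sided).
t = (x̄_1 − x̄_2)/√(s_1²/n_1 + s_2²/n_2) = (222.5 − 190.8)/√(52.18²/37 + 28.93²/31) = 3.16
Welch–Satterthwaite df ≈ 57.91
Two-sided p-value ≈ 0.003
Since p ≈ 0.003 < α = 0.02, reject H0; the data support H1.

3.16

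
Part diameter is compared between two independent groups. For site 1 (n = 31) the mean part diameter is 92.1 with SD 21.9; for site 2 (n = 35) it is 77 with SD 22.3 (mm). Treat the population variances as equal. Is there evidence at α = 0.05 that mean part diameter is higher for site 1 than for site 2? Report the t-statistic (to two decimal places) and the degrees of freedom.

Let group 1 = site 1, group 2 = site 2. H0: μ_1 = μ_2; H1: μ_1 > μ_2 (two-sample pooled-variance t-test, right-tailed).
s_p² = [(31−1)·21.9² + (35−1)·22.3²]/(31+35−2) = 489.002
t = (92.1 − 77)/√[489.002·(1/31 + 1/35)] = 2.77
df = n₁ + n₂ − 2 = 64
p-value = P(T ≥ 2.77) ≈ 0.0037
Since p ≈ 0.0037 < α = 0.05, reject H0; the data support H1.

t = 2.77, df = 64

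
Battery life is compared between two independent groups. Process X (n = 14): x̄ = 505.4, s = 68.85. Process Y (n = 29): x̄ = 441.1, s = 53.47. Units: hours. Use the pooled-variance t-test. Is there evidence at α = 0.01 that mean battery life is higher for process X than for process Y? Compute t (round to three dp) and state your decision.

t = 3.361; reject H0

Let group 1 = process X, group 2 = process Y. H0: μ_1 = μ_2; H1: μ_1 > μ_2 (two-sample pooled-variance t-test, right-tailed).
s_p² = [(14−1)·68.85² + (29−1)·53.47²]/(14+29−2) = 3455.54
t = (505.4 − 441.1)/√[3455.54·(1/14 + 1/29)] = 3.361
df = n₁ + n₂ − 2 = 41
p-value = P(T ≥ 3.361) ≈ 0.001
Since p ≈ 0.001 < α = 0.01, reject H0; the data support H1.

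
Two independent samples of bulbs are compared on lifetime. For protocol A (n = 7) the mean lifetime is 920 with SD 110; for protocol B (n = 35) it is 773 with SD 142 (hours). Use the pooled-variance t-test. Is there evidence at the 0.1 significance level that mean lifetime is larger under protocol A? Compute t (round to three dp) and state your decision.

t = 2.579; reject H0

Let group 1 = protocol A, group 2 = protocol B. H0: μ_1 = μ_2; H1: μ_1 > μ_2 (two-sample pooled-variance t-test, right-tailed).
s_p² = [(7−1)·110² + (35−1)·142²]/(7+35−2) = 18954.4
t = (920 − 773)/√[18954.4·(1/7 + 1/35)] = 2.579
df = n₁ + n₂ − 2 = 40
p-value = P(T ≥ 2.579) ≈ 0.007
Since p ≈ 0.007 < α = 0.1, reject H0; the data support H1.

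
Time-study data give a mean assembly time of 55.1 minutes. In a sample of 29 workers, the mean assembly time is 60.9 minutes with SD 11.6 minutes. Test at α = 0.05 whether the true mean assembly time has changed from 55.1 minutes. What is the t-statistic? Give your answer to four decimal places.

2.6926

H0: μ = 55.1; H1: μ ≠ 55.1 (one-sample t-test, two-sided).
t = (x̄ − μ₀)/(s/√n) = (60.9 − 55.1)/(11.6/√29) = 2.6926
df = n − 1 = 28
Two-sided p-value ≈ 0.012
Since p ≈ 0.012 < α = 0.05, reject H0; the data support H1.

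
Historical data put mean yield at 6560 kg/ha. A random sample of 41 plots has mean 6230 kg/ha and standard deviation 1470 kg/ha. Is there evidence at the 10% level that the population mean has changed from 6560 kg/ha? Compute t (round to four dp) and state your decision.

t = -1.4374; fail to reject H0

H0: μ = 6560; H1: μ ≠ 6560 (one-sample t-test, two-sided).
t = (x̄ − μ₀)/(s/√n) = (6230 − 6560)/(1470/√41) = -1.4374
df = n − 1 = 40
Two-sided p-value ≈ 0.1584
Since p ≈ 0.1584 > α = 0.1, fail to reject H0; the evidence is not statistically significant.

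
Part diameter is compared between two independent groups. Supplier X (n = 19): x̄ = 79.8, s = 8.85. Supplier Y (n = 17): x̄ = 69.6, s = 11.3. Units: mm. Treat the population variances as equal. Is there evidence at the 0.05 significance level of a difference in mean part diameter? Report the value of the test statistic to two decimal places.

Let group 1 = supplier X, group 2 = supplier Y. H0: μ_1 = μ_2; H1: μ_1 ≠ μ_2 (two-sample pooled-variance t-test, two-sided).
s_p² = [(19−1)·8.85² + (17−1)·11.3²]/(19+17−2) = 101.554
t = (79.8 − 69.6)/√[101.554·(1/19 + 1/17)] = 3.03
df = n₁ + n₂ − 2 = 34
Two-sided p-value ≈ 0.0046
Since p ≈ 0.0046 < α = 0.05, reject H0; the evidence is statistically significant.

3.03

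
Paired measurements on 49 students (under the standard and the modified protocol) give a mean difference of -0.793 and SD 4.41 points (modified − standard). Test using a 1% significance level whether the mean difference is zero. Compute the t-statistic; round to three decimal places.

-1.259

H0: μ_d = 0; H1: μ_d ≠ 0 (paired t-test on the differences, two-sided).
t = d̄/(s_d/√n) = -0.793/(4.41/√49) = -1.259
df = n − 1 = 48
Two-sided p-value ≈ 0.214
Since p ≈ 0.214 > α = 0.01, fail to reject H0; the evidence is not statistically significant.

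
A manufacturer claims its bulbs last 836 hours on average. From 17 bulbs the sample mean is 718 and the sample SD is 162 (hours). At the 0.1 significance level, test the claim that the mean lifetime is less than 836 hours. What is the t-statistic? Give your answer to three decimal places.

-3.003

H0: μ = 836; H1: μ < 836 (one-sample t-test, left-tailed).
t = (x̄ − μ₀)/(s/√n) = (718 − 836)/(162/√17) = -3.003
df = n − 1 = 16
p-value = P(T ≤ -3.003) ≈ 0.0042
Since p ≈ 0.0042 < α = 0.1, reject H0; the evidence is statistically significant.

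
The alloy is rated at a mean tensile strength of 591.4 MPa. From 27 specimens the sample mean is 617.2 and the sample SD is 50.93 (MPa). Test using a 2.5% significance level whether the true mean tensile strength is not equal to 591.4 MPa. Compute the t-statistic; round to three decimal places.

H0: μ = 591.4; H1: μ ≠ 591.4 (one-sample t-test, two-sided).
t = (x̄ − μ₀)/(s/√n) = (617.2 − 591.4)/(50.93/√27) = 2.632
df = n − 1 = 26
Two-sided p-value ≈ 0.0141
Since p ≈ 0.0141 < α = 0.025, reject H0; the evidence is statistically significant.

2.632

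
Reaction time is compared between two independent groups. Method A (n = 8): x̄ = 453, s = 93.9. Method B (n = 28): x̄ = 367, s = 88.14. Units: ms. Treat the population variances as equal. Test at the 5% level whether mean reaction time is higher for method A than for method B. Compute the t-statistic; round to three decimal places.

2.401

Let group 1 = method A, group 2 = method B. H0: μ_1 = μ_2; H1: μ_1 > μ_2 (two-sample pooled-variance t-test, right-tailed).
s_p² = [(8−1)·93.9² + (28−1)·88.14²]/(8+28−2) = 7984.54
t = (453 − 367)/√[7984.54·(1/8 + 1/28)] = 2.401
df = n₁ + n₂ − 2 = 34
p-value = P(T ≥ 2.401) ≈ 0.0110
Since p ≈ 0.0110 < α = 0.05, reject H0; the evidence is statistically significant.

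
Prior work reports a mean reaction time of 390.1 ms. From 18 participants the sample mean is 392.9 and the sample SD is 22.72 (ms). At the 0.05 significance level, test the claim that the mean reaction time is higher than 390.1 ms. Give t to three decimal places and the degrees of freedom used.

t = 0.523, df = 17

H0: μ = 390.1; H1: μ > 390.1 (one-sample t-test, right-tailed).
t = (x̄ − μ₀)/(s/√n) = (392.9 − 390.1)/(22.72/√18) = 0.523
df = n − 1 = 17
p-value = P(T ≥ 0.523) ≈ 0.3039
Since p ≈ 0.3039 > α = 0.05, fail to reject H0; the data do not provide sufficient evidence against H0.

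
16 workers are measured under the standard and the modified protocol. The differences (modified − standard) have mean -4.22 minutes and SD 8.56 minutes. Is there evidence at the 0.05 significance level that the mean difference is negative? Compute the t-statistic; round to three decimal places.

H0: μ_d = 0; H1: μ_d < 0 (paired t-test on the differences, left-tailed).
t = d̄/(s_d/√n) = -4.22/(8.56/√16) = -1.972
df = n − 1 = 15
p-value = P(T ≤ -1.972) ≈ 0.0337
Since p ≈ 0.0337 < α = 0.05, reject H0; the data support H1.

-1.972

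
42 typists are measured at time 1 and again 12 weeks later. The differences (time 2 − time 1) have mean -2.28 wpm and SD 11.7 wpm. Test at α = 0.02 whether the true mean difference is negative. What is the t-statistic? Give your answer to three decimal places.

H0: μ_d = 0; H1: μ_d < 0 (paired t-test on the differences, left-tailed).
t = d̄/(s_d/√n) = -2.28/(11.7/√42) = -1.263
df = n − 1 = 41
p-value = P(T ≤ -1.263) ≈ 0.1069
Since p ≈ 0.1069 > α = 0.02, fail to reject H0; the data do not provide sufficient evidence against H0.

-1.263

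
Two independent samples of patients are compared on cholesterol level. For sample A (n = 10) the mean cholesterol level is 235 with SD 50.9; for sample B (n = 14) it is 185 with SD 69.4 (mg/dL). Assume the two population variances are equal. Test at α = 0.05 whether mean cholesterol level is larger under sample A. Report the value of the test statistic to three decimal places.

1.932

Let group 1 = sample A, group 2 = sample B. H0: μ_1 = μ_2; H1: μ_1 > μ_2 (two-sample pooled-variance t-test, right-tailed).
s_p² = [(10−1)·50.9² + (14−1)·69.4²]/(10+14−2) = 3905.91
t = (235 − 185)/√[3905.91·(1/10 + 1/14)] = 1.932
df = n₁ + n₂ − 2 = 22
p-value = P(T ≥ 1.932) ≈ 0.033
Since p ≈ 0.033 < α = 0.05, reject H0; the data support H1.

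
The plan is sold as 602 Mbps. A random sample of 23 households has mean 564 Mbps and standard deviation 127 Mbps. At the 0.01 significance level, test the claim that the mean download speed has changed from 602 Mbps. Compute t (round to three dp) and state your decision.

H0: μ = 602; H1: μ ≠ 602 (one-sample t-test, two-sided).
t = (x̄ − μ₀)/(s/√n) = (564 − 602)/(127/√23) = -1.435
df = n − 1 = 22
Two-sided p-value ≈ 0.165
Since p ≈ 0.165 > α = 0.01, fail to reject H0; the data do not provide sufficient evidence against H0.

t = -1.435; fail to reject H0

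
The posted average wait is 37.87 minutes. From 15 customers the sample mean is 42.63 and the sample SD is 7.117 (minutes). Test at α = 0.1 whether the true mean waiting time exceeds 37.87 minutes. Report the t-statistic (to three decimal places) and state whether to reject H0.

H0: μ = 37.87; H1: μ > 37.87 (one-sample t-test, right-tailed).
t = (x̄ − μ₀)/(s/√n) = (42.63 − 37.87)/(7.117/√15) = 2.590
df = n − 1 = 14
p-value = P(T ≥ 2.590) ≈ 0.0107
Since p ≈ 0.0107 < α = 0.1, reject H0; the evidence is statistically significant.

t = 2.590; reject H0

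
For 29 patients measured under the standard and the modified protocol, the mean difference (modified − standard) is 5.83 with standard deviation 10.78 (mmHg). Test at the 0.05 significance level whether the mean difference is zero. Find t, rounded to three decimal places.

2.912

H0: μ_d = 0; H1: μ_d ≠ 0 (paired t-test on the differences, two-sided).
t = d̄/(s_d/√n) = 5.83/(10.78/√29) = 2.912
df = n − 1 = 28
Two-sided p-value ≈ 0.0070
Since p ≈ 0.0070 < α = 0.05, reject H0; the data support H1.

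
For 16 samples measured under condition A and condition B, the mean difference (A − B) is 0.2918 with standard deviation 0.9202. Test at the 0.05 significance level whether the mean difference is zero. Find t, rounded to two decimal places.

1.27

H0: μ_d = 0; H1: μ_d ≠ 0 (paired t-test on the differences, two-sided).
t = d̄/(s_d/√n) = 0.2918/(0.9202/√16) = 1.27
df = n − 1 = 15
Two-sided p-value ≈ 0.224
Since p ≈ 0.224 > α = 0.05, fail to reject H0; the data do not provide sufficient evidence against H0.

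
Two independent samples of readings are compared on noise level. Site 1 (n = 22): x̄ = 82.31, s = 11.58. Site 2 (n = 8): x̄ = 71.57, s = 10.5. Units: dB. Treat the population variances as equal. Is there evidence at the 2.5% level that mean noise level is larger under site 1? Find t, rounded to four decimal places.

2.2981

Let group 1 = site 1, group 2 = site 2. H0: μ_1 = μ_2; H1: μ_1 > μ_2 (two-sample pooled-variance t-test, right-tailed).
s_p² = [(22−1)·11.58² + (8−1)·10.5²]/(22+8−2) = 128.135
t = (82.31 − 71.57)/√[128.135·(1/22 + 1/8)] = 2.2981
df = n₁ + n₂ − 2 = 28
p-value = P(T ≥ 2.2981) ≈ 0.0146
Since p ≈ 0.0146 < α = 0.025, reject H0; the evidence is statistically significant.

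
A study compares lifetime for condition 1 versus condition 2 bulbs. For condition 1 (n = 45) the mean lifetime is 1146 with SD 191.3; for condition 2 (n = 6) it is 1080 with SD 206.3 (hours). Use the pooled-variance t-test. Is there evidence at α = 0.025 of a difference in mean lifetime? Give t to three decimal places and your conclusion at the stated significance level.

t = 0.787; fail to reject H0

Let group 1 = condition 1, group 2 = condition 2. H0: μ_1 = μ_2; H1: μ_1 ≠ μ_2 (two-sample pooled-variance t-test, two-sided).
s_p² = [(45−1)·191.3² + (6−1)·206.3²]/(45+6−2) = 37204.3
t = (1146 − 1080)/√[37204.3·(1/45 + 1/6)] = 0.787
df = n₁ + n₂ − 2 = 49
Two-sided p-value ≈ 0.435
Since p ≈ 0.435 > α = 0.025, fail to reject H0; the data do not provide sufficient evidence against H0.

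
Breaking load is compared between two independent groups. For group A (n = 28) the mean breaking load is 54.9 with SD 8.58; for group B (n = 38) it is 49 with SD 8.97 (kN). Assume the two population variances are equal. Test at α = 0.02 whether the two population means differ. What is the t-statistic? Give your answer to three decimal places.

Let group 1 = group A, group 2 = group B. H0: μ_1 = μ_2; H1: μ_1 ≠ μ_2 (two-sample pooled-variance t-test, two-sided).
s_p² = [(28−1)·8.58² + (38−1)·8.97²]/(28+38−2) = 77.5734
t = (54.9 − 49)/√[77.5734·(1/28 + 1/38)] = 2.690
df = n₁ + n₂ − 2 = 64
Two-sided p-value ≈ 0.0091
Since p ≈ 0.0091 < α = 0.02, reject H0; the data support H1.

2.690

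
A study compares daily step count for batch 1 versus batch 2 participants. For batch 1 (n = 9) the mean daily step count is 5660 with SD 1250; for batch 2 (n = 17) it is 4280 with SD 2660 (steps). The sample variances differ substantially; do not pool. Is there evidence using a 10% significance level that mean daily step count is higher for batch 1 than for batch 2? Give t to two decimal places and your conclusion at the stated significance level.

Let group 1 = batch 1, group 2 = batch 2. H0: μ_1 = μ_2; H1: μ_1 > μ_2 (Welch's two-sample t-test, right-tailed).
t = (x̄_1 − x̄_2)/√(s_1²/n_1 + s_2²/n_2) = (5660 − 4280)/√(1250²/9 + 2660²/17) = 1.80
Welch–Satterthwaite df ≈ 23.84
p-value = P(T ≥ 1.80) ≈ 0.0425
Since p ≈ 0.0425 < α = 0.1, reject H0; the data support H1.

t = 1.80; reject H0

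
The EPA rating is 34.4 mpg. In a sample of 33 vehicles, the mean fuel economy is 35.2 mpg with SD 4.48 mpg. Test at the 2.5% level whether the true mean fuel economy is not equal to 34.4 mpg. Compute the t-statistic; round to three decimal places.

1.026

H0: μ = 34.4; H1: μ ≠ 34.4 (one-sample t-test, two-sided).
t = (x̄ − μ₀)/(s/√n) = (35.2 − 34.4)/(4.48/√33) = 1.026
df = n − 1 = 32
Two-sided p-value ≈ 0.313
Since p ≈ 0.313 > α = 0.025, fail to reject H0; the data do not provide sufficient evidence against H0.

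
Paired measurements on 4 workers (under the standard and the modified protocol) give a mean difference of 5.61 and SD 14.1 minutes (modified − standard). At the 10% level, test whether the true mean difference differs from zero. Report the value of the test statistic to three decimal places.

H0: μ_d = 0; H1: μ_d ≠ 0 (paired t-test on the differences, two-sided).
t = d̄/(s_d/√n) = 5.61/(14.1/√4) = 0.796
df = n − 1 = 3
Two-sided p-value ≈ 0.4843
Since p ≈ 0.4843 > α = 0.1, fail to reject H0; the evidence is not statistically significant.

0.796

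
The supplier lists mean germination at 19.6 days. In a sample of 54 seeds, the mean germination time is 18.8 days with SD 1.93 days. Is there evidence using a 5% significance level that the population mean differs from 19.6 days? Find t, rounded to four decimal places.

-3.0460

H0: μ = 19.6; H1: μ ≠ 19.6 (one-sample t-test, two-sided).
t = (x̄ − μ₀)/(s/√n) = (18.8 − 19.6)/(1.93/√54) = -3.0460
df = n − 1 = 53
Two-sided p-value ≈ 0.0036
Since p ≈ 0.0036 < α = 0.05, reject H0; the data support H1.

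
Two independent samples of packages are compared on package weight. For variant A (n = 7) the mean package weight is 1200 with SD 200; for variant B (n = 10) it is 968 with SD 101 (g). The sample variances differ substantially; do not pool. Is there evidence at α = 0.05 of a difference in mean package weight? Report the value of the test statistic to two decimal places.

2.83

Let group 1 = variant A, group 2 = variant B. H0: μ_1 = μ_2; H1: μ_1 ≠ μ_2 (Welch's two-sample t-test, two-sided).
t = (x̄_1 − x̄_2)/√(s_1²/n_1 + s_2²/n_2) = (1200 − 968)/√(200²/7 + 101²/10) = 2.83
Welch–Satterthwaite df ≈ 8.16
Two-sided p-value ≈ 0.0218
Since p ≈ 0.0218 < α = 0.05, reject H0; the data support H1.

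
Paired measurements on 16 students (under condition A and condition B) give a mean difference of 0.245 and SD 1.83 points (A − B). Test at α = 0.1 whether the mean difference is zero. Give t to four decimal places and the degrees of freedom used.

t = 0.5355, df = 15

H0: μ_d = 0; H1: μ_d ≠ 0 (paired t-test on the differences, two-sided).
t = d̄/(s_d/√n) = 0.245/(1.83/√16) = 0.5355
df = n − 1 = 15
Two-sided p-value ≈ 0.6001
Since p ≈ 0.6001 > α = 0.1, fail to reject H0; the data do not provide sufficient evidence against H0.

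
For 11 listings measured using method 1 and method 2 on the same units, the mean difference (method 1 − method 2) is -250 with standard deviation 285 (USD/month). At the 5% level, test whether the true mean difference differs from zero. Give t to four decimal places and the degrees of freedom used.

t = -2.9093, df = 10

H0: μ_d = 0; H1: μ_d ≠ 0 (paired t-test on the differences, two-sided).
t = d̄/(s_d/√n) = -250/(285/√11) = -2.9093
df = n − 1 = 10
Two-sided p-value ≈ 0.0156
Since p ≈ 0.0156 < α = 0.05, reject H0; the evidence is statistically significant.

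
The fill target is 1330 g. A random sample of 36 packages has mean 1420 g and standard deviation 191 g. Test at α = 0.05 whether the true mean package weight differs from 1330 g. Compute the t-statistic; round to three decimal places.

H0: μ = 1330; H1: μ ≠ 1330 (one-sample t-test, two-sided).
t = (x̄ − μ₀)/(s/√n) = (1420 − 1330)/(191/√36) = 2.827
df = n − 1 = 35
Two-sided p-value ≈ 0.008
Since p ≈ 0.008 < α = 0.05, reject H0; the data support H1.

2.827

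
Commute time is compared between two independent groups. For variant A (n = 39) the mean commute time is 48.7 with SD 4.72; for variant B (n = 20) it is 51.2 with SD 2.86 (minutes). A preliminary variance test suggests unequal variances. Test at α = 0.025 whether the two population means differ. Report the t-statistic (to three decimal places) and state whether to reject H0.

t = -2.525; reject H0

Let group 1 = variant A, group 2 = variant B. H0: μ_1 = μ_2; H1: μ_1 ≠ μ_2 (Welch's two-sample t-test, two-sided).
t = (x̄_1 − x̄_2)/√(s_1²/n_1 + s_2²/n_2) = (48.7 − 51.2)/√(4.72²/39 + 2.86²/20) = -2.525
Welch–Satterthwaite df ≈ 55.25
Two-sided p-value ≈ 0.014
Since p ≈ 0.014 < α = 0.025, reject H0; the data support H1.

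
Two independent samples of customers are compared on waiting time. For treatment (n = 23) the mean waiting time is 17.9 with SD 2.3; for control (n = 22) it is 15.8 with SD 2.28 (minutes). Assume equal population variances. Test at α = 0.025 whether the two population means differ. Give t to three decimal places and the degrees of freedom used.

t = 3.075, df = 43

Let group 1 = treatment, group 2 = control. H0: μ_1 = μ_2; H1: μ_1 ≠ μ_2 (two-sample pooled-variance t-test, two-sided).
s_p² = [(23−1)·2.3² + (22−1)·2.28²]/(23+22−2) = 5.24527
t = (17.9 − 15.8)/√[5.24527·(1/23 + 1/22)] = 3.075
df = n₁ + n₂ − 2 = 43
Two-sided p-value ≈ 0.004
Since p ≈ 0.004 < α = 0.025, reject H0; the evidence is statistically significant.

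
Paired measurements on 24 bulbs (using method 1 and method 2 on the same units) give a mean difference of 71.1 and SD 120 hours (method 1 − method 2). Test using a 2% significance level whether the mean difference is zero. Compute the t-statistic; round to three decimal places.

H0: μ_d = 0; H1: μ_d ≠ 0 (paired t-test on the differences, two-sided).
t = d̄/(s_d/√n) = 71.1/(120/√24) = 2.903
df = n − 1 = 23
Two-sided p-value ≈ 0.008
Since p ≈ 0.008 < α = 0.02, reject H0; the data support H1.

2.903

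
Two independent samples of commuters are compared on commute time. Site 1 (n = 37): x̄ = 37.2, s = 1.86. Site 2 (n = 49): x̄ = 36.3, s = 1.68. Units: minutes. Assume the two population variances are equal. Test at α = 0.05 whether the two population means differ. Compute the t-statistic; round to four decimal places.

Let group 1 = site 1, group 2 = site 2. H0: μ_1 = μ_2; H1: μ_1 ≠ μ_2 (two-sample pooled-variance t-test, two-sided).
s_p² = [(37−1)·1.86² + (49−1)·1.68²]/(37+49−2) = 3.09549
t = (37.2 − 36.3)/√[3.09549·(1/37 + 1/49)] = 2.3487
df = n₁ + n₂ − 2 = 84
Two-sided p-value ≈ 0.021
Since p ≈ 0.021 < α = 0.05, reject H0; the evidence is statistically significant.

2.3487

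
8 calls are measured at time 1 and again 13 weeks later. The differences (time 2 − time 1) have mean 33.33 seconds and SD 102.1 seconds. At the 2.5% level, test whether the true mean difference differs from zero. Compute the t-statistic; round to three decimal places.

0.923

H0: μ_d = 0; H1: μ_d ≠ 0 (paired t-test on the differences, two-sided).
t = d̄/(s_d/√n) = 33.33/(102.1/√8) = 0.923
df = n − 1 = 7
Two-sided p-value ≈ 0.3866
Since p ≈ 0.3866 > α = 0.025, fail to reject H0; the data do not provide sufficient evidence against H0.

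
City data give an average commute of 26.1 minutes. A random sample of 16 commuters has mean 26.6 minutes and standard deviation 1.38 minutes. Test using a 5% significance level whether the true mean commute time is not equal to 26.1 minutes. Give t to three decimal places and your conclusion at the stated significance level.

t = 1.449; fail to reject H0

H0: μ = 26.1; H1: μ ≠ 26.1 (one-sample t-test, two-sided).
t = (x̄ − μ₀)/(s/√n) = (26.6 − 26.1)/(1.38/√16) = 1.449
df = n − 1 = 15
Two-sided p-value ≈ 0.168
Since p ≈ 0.168 > α = 0.05, fail to reject H0; the data do not provide sufficient evidence against H0.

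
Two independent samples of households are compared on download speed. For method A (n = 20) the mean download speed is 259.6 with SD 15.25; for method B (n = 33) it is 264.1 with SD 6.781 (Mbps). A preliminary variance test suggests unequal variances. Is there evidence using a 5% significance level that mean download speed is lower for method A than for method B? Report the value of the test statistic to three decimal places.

-1.247

Let group 1 = method A, group 2 = method B. H0: μ_1 = μ_2; H1: μ_1 < μ_2 (Welch's two-sample t-test, left-tailed).
t = (x̄_1 − x̄_2)/√(s_1²/n_1 + s_2²/n_2) = (259.6 − 264.1)/√(15.25²/20 + 6.781²/33) = -1.247
Welch–Satterthwaite df ≈ 23.62
p-value = P(T ≤ -1.247) ≈ 0.1123
Since p ≈ 0.1123 > α = 0.05, fail to reject H0; the data do not provide sufficient evidence against H0.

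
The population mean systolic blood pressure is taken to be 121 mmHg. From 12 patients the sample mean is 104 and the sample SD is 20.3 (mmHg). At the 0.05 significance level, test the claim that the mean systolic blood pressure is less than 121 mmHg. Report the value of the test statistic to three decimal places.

-2.901

H0: μ = 121; H1: μ < 121 (one-sample t-test, left-tailed).
t = (x̄ − μ₀)/(s/√n) = (104 − 121)/(20.3/√12) = -2.901
df = n − 1 = 11
p-value = P(T ≤ -2.901) ≈ 0.0072
Since p ≈ 0.0072 < α = 0.05, reject H0; the data support H1.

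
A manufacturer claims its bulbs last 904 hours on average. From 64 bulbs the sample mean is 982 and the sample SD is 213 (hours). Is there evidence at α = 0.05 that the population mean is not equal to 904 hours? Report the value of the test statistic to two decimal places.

H0: μ = 904; H1: μ ≠ 904 (one-sample t-test, two-sided).
t = (x̄ − μ₀)/(s/√n) = (982 − 904)/(213/√64) = 2.93
df = n − 1 = 63
Two-sided p-value ≈ 0.005
Since p ≈ 0.005 < α = 0.05, reject H0; the evidence is statistically significant.

2.93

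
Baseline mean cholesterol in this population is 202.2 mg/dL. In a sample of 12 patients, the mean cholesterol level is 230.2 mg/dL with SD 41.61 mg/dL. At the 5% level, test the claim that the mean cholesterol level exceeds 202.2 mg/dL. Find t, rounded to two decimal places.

H0: μ = 202.2; H1: μ > 202.2 (one-sample t-test, right-tailed).
t = (x̄ − μ₀)/(s/√n) = (230.2 − 202.2)/(41.61/√12) = 2.33
df = n − 1 = 11
p-value = P(T ≥ 2.33) ≈ 0.0199
Since p ≈ 0.0199 < α = 0.05, reject H0; the evidence is statistically significant.

2.33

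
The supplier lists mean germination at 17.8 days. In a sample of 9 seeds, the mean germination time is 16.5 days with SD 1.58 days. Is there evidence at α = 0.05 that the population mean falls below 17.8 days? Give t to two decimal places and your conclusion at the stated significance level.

t = -2.47; reject H0

H0: μ = 17.8; H1: μ < 17.8 (one-sample t-test, left-tailed).
t = (x̄ − μ₀)/(s/√n) = (16.5 − 17.8)/(1.58/√9) = -2.47
df = n − 1 = 8
p-value = P(T ≤ -2.47) ≈ 0.019
Since p ≈ 0.019 < α = 0.05, reject H0; the data support H1.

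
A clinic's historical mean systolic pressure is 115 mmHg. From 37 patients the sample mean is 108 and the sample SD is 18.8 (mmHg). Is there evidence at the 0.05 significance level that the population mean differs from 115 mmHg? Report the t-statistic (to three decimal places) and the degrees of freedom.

t = -2.265, df = 36

H0: μ = 115; H1: μ ≠ 115 (one-sample t-test, two-sided).
t = (x̄ − μ₀)/(s/√n) = (108 − 115)/(18.8/√37) = -2.265
df = n − 1 = 36
Two-sided p-value ≈ 0.0296
Since p ≈ 0.0296 < α = 0.05, reject H0; the evidence is statistically significant.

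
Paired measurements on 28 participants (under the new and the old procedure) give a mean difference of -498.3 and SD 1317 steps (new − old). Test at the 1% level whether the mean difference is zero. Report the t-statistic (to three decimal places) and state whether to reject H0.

t = -2.002; fail to reject H0

H0: μ_d = 0; H1: μ_d ≠ 0 (paired t-test on the differences, two-sided).
t = d̄/(s_d/√n) = -498.3/(1317/√28) = -2.002
df = n − 1 = 27
Two-sided p-value ≈ 0.0554
Since p ≈ 0.0554 > α = 0.01, fail to reject H0; the evidence is not statistically significant.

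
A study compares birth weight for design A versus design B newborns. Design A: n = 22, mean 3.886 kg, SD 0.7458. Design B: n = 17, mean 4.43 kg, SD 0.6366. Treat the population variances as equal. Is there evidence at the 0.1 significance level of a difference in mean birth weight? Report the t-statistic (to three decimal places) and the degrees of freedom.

t = -2.404, df = 37

Let group 1 = design A, group 2 = design B. H0: μ_1 = μ_2; H1: μ_1 ≠ μ_2 (two-sample pooled-variance t-test, two-sided).
s_p² = [(22−1)·0.7458² + (17−1)·0.6366²]/(22+17−2) = 0.490938
t = (3.886 − 4.43)/√[0.490938·(1/22 + 1/17)] = -2.404
df = n₁ + n₂ − 2 = 37
Two-sided p-value ≈ 0.021
Since p ≈ 0.021 < α = 0.1, reject H0; the data support H1.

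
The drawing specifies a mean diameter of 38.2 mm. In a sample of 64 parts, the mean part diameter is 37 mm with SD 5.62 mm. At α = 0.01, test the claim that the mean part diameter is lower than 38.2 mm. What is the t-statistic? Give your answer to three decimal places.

-1.708

H0: μ = 38.2; H1: μ < 38.2 (one-sample t-test, left-tailed).
t = (x̄ − μ₀)/(s/√n) = (37 − 38.2)/(5.62/√64) = -1.708
df = n − 1 = 63
p-value = P(T ≤ -1.708) ≈ 0.0463
Since p ≈ 0.0463 > α = 0.01, fail to reject H0; the evidence is not statistically significant.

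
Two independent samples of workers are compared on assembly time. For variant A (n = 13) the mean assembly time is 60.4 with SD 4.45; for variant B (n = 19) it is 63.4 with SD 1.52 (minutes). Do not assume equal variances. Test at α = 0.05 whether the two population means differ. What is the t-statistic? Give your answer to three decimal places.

-2.339

Let group 1 = variant A, group 2 = variant B. H0: μ_1 = μ_2; H1: μ_1 ≠ μ_2 (Welch's two-sample t-test, two-sided).
t = (x̄_1 − x̄_2)/√(s_1²/n_1 + s_2²/n_2) = (60.4 − 63.4)/√(4.45²/13 + 1.52²/19) = -2.339
Welch–Satterthwaite df ≈ 13.93
Two-sided p-value ≈ 0.0348
Since p ≈ 0.0348 < α = 0.05, reject H0; the evidence is statistically significant.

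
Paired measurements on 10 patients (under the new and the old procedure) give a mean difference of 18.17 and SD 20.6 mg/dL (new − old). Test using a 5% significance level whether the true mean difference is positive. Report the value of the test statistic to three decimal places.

2.789

H0: μ_d = 0; H1: μ_d > 0 (paired t-test on the differences, right-tailed).
t = d̄/(s_d/√n) = 18.17/(20.6/√10) = 2.789
df = n − 1 = 9
p-value = P(T ≥ 2.789) ≈ 0.0105
Since p ≈ 0.0105 < α = 0.05, reject H0; the evidence is statistically significant.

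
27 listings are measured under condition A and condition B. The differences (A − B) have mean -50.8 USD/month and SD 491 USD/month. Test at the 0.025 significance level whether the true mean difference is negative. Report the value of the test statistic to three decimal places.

-0.538

H0: μ_d = 0; H1: μ_d < 0 (paired t-test on the differences, left-tailed).
t = d̄/(s_d/√n) = -50.8/(491/√27) = -0.538
df = n − 1 = 26
p-value = P(T ≤ -0.538) ≈ 0.298
Since p ≈ 0.298 > α = 0.025, fail to reject H0; the data do not provide sufficient evidence against H0.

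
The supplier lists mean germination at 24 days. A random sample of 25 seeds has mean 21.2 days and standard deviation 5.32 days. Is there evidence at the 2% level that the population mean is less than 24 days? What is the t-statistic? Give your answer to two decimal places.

-2.63

H0: μ = 24; H1: μ < 24 (one-sample t-test, left-tailed).
t = (x̄ − μ₀)/(s/√n) = (21.2 − 24)/(5.32/√25) = -2.63
df = n − 1 = 24
p-value = P(T ≤ -2.63) ≈ 0.0073
Since p ≈ 0.0073 < α = 0.02, reject H0; the data support H1.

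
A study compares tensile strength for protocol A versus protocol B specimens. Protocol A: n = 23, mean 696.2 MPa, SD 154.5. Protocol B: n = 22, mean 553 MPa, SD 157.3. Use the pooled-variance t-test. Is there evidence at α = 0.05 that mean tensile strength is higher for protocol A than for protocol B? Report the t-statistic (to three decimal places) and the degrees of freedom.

Let group 1 = protocol A, group 2 = protocol B. H0: μ_1 = μ_2; H1: μ_1 > μ_2 (two-sample pooled-variance t-test, right-tailed).
s_p² = [(23−1)·154.5² + (22−1)·157.3²]/(23+22−2) = 24296.6
t = (696.2 − 553)/√[24296.6·(1/23 + 1/22)] = 3.081
df = n₁ + n₂ − 2 = 43
p-value = P(T ≥ 3.081) ≈ 0.0018
Since p ≈ 0.0018 < α = 0.05, reject H0; the data support H1.

t = 3.081, df = 43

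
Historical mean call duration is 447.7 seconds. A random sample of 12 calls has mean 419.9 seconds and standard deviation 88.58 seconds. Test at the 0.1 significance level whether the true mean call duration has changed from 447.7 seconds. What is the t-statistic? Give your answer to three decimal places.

H0: μ = 447.7; H1: μ ≠ 447.7 (one-sample t-test, two-sided).
t = (x̄ − μ₀)/(s/√n) = (419.9 − 447.7)/(88.58/√12) = -1.087
df = n − 1 = 11
Two-sided p-value ≈ 0.3002
Since p ≈ 0.3002 > α = 0.1, fail to reject H0; the data do not provide sufficient evidence against H0.

-1.087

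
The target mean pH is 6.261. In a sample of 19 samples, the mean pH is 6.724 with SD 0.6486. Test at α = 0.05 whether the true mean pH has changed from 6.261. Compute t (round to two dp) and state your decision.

t = 3.11; reject H0

H0: μ = 6.261; H1: μ ≠ 6.261 (one-sample t-test, two-sided).
t = (x̄ − μ₀)/(s/√n) = (6.724 − 6.261)/(0.6486/√19) = 3.11
df = n − 1 = 18
Two-sided p-value ≈ 0.006
Since p ≈ 0.006 < α = 0.05, reject H0; the evidence is statistically significant.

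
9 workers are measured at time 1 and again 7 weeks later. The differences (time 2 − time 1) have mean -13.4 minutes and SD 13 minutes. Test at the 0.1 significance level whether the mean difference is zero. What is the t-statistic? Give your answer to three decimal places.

-3.092

H0: μ_d = 0; H1: μ_d ≠ 0 (paired t-test on the differences, two-sided).
t = d̄/(s_d/√n) = -13.4/(13/√9) = -3.092
df = n − 1 = 8
Two-sided p-value ≈ 0.015
Since p ≈ 0.015 < α = 0.1, reject H0; the data support H1.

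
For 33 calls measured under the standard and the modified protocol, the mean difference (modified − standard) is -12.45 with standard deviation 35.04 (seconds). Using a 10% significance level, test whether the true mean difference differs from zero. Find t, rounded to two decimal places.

H0: μ_d = 0; H1: μ_d ≠ 0 (paired t-test on the differences, two-sided).
t = d̄/(s_d/√n) = -12.45/(35.04/√33) = -2.04
df = n − 1 = 32
Two-sided p-value ≈ 0.0496
Since p ≈ 0.0496 < α = 0.1, reject H0; the evidence is statistically significant.

-2.04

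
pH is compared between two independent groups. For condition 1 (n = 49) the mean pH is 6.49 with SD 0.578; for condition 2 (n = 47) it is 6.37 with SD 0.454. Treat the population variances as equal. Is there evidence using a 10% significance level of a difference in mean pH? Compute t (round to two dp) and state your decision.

t = 1.13; fail to reject H0

Let group 1 = condition 1, group 2 = condition 2. H0: μ_1 = μ_2; H1: μ_1 ≠ μ_2 (two-sample pooled-variance t-test, two-sided).
s_p² = [(49−1)·0.578² + (47−1)·0.454²]/(49+47−2) = 0.271461
t = (6.49 − 6.37)/√[0.271461·(1/49 + 1/47)] = 1.13
df = n₁ + n₂ − 2 = 94
Two-sided p-value ≈ 0.262
Since p ≈ 0.262 > α = 0.1, fail to reject H0; the evidence is not statistically significant.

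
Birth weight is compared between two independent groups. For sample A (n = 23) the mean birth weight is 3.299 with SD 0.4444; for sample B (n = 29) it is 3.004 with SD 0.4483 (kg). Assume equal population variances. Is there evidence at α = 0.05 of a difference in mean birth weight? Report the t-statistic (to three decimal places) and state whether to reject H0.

Let group 1 = sample A, group 2 = sample B. H0: μ_1 = μ_2; H1: μ_1 ≠ μ_2 (two-sample pooled-variance t-test, two-sided).
s_p² = [(23−1)·0.4444² + (29−1)·0.4483²]/(23+29−2) = 0.199441
t = (3.299 − 3.004)/√[0.199441·(1/23 + 1/29)] = 2.366
df = n₁ + n₂ − 2 = 50
Two-sided p-value ≈ 0.022
Since p ≈ 0.022 < α = 0.05, reject H0; the evidence is statistically significant.

t = 2.366; reject H0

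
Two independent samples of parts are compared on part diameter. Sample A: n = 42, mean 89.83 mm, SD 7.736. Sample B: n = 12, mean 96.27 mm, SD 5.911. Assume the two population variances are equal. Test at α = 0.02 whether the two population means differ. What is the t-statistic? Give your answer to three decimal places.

-2.663

Let group 1 = sample A, group 2 = sample B. H0: μ_1 = μ_2; H1: μ_1 ≠ μ_2 (two-sample pooled-variance t-test, two-sided).
s_p² = [(42−1)·7.736² + (12−1)·5.911²]/(42+12−2) = 54.5772
t = (89.83 − 96.27)/√[54.5772·(1/42 + 1/12)] = -2.663
df = n₁ + n₂ − 2 = 52
Two-sided p-value ≈ 0.010
Since p ≈ 0.010 < α = 0.02, reject H0; the evidence is statistically significant.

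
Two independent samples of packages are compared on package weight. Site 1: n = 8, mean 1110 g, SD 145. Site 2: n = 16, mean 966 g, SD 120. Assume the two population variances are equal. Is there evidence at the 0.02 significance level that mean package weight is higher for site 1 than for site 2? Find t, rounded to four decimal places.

2.5883

Let group 1 = site 1, group 2 = site 2. H0: μ_1 = μ_2; H1: μ_1 > μ_2 (two-sample pooled-variance t-test, right-tailed).
s_p² = [(8−1)·145² + (16−1)·120²]/(8+16−2) = 16508
t = (1110 − 966)/√[16508·(1/8 + 1/16)] = 2.5883
df = n₁ + n₂ − 2 = 22
p-value = P(T ≥ 2.5883) ≈ 0.0084
Since p ≈ 0.0084 < α = 0.02, reject H0; the evidence is statistically significant.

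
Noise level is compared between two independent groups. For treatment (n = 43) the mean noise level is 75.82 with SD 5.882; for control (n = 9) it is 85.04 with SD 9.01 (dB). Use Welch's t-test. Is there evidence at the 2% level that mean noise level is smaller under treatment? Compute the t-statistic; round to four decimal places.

-2.9415

Let group 1 = treatment, group 2 = control. H0: μ_1 = μ_2; H1: μ_1 < μ_2 (Welch's two-sample t-test, left-tailed).
t = (x̄_1 − x̄_2)/√(s_1²/n_1 + s_2²/n_2) = (75.82 − 85.04)/√(5.882²/43 + 9.01²/9) = -2.9415
Welch–Satterthwaite df ≈ 9.48
p-value = P(T ≤ -2.9415) ≈ 0.008
Since p ≈ 0.008 < α = 0.02, reject H0; the data support H1.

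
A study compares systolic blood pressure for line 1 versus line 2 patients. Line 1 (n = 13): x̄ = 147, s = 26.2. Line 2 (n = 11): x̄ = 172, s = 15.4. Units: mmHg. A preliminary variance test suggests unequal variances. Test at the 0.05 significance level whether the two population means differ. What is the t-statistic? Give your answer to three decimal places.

-2.899

Let group 1 = line 1, group 2 = line 2. H0: μ_1 = μ_2; H1: μ_1 ≠ μ_2 (Welch's two-sample t-test, two-sided).
t = (x̄_1 − x̄_2)/√(s_1²/n_1 + s_2²/n_2) = (147 − 172)/√(26.2²/13 + 15.4²/11) = -2.899
Welch–Satterthwaite df ≈ 19.83
Two-sided p-value ≈ 0.009
Since p ≈ 0.009 < α = 0.05, reject H0; the data support H1.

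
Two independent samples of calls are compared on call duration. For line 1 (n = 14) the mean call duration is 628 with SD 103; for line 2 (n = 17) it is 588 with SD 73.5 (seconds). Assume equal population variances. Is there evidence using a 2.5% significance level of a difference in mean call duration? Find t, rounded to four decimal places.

Let group 1 = line 1, group 2 = line 2. H0: μ_1 = μ_2; H1: μ_1 ≠ μ_2 (two-sample pooled-variance t-test, two-sided).
s_p² = [(14−1)·103² + (17−1)·73.5²]/(14+17−2) = 7736.31
t = (628 − 588)/√[7736.31·(1/14 + 1/17)] = 1.2601
df = n₁ + n₂ − 2 = 29
Two-sided p-value ≈ 0.2177
Since p ≈ 0.2177 > α = 0.025, fail to reject H0; the evidence is not statistically significant.

1.2601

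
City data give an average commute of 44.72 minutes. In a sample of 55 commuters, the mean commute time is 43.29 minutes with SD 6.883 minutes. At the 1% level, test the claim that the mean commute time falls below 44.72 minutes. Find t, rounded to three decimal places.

H0: μ = 44.72; H1: μ < 44.72 (one-sample t-test, left-tailed).
t = (x̄ − μ₀)/(s/√n) = (43.29 − 44.72)/(6.883/√55) = -1.541
df = n − 1 = 54
p-value = P(T ≤ -1.541) ≈ 0.065
Since p ≈ 0.065 > α = 0.01, fail to reject H0; the data do not provide sufficient evidence against H0.

-1.541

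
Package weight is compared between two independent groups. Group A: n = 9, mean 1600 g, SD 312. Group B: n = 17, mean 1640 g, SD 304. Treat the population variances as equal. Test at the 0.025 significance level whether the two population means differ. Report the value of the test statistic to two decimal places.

-0.32

Let group 1 = group A, group 2 = group B. H0: μ_1 = μ_2; H1: μ_1 ≠ μ_2 (two-sample pooled-variance t-test, two-sided).
s_p² = [(9−1)·312² + (17−1)·304²]/(9+17−2) = 94058.7
t = (1600 − 1640)/√[94058.7·(1/9 + 1/17)] = -0.32
df = n₁ + n₂ − 2 = 24
Two-sided p-value ≈ 0.7544
Since p ≈ 0.7544 > α = 0.025, fail to reject H0; the evidence is not statistically significant.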